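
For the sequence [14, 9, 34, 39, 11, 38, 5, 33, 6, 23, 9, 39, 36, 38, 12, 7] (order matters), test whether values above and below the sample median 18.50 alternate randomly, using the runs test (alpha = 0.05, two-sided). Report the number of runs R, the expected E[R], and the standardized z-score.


Step 1: Compute median = 18.50; label A = above, B = below.
Labels in order: BBAABABABABAAABB  (n_A = 8, n_B = 8)
Step 2: Count runs R = 11.
Step 3: Under H0 (random ordering), E[R] = 2*n_A*n_B/(n_A+n_B) + 1 = 2*8*8/16 + 1 = 9.0000.
        Var[R] = 2*n_A*n_B*(2*n_A*n_B - n_A - n_B) / ((n_A+n_B)^2 * (n_A+n_B-1)) = 14336/3840 = 3.7333.
        SD[R] = 1.9322.
Step 4: Continuity-corrected z = (R - 0.5 - E[R]) / SD[R] = (11 - 0.5 - 9.0000) / 1.9322 = 0.7763.
Step 5: Two-sided p-value via normal approximation = 2*(1 - Phi(|z|)) = 0.437558.
Step 6: alpha = 0.05. fail to reject H0.

R = 11, z = 0.7763, p = 0.437558, fail to reject H0.


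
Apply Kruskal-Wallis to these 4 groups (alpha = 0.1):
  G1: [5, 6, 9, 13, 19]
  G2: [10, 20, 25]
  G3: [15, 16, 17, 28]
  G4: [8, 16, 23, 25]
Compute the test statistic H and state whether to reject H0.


Step 1: Combine all N = 16 observations and assign midranks.
sorted (value, group, rank): (5,G1,1), (6,G1,2), (8,G4,3), (9,G1,4), (10,G2,5), (13,G1,6), (15,G3,7), (16,G3,8.5), (16,G4,8.5), (17,G3,10), (19,G1,11), (20,G2,12), (23,G4,13), (25,G2,14.5), (25,G4,14.5), (28,G3,16)
Step 2: Sum ranks within each group.
R_1 = 24 (n_1 = 5)
R_2 = 31.5 (n_2 = 3)
R_3 = 41.5 (n_3 = 4)
R_4 = 39 (n_4 = 4)
Step 3: H = 12/(N(N+1)) * sum(R_i^2/n_i) - 3(N+1)
     = 12/(16*17) * (24^2/5 + 31.5^2/3 + 41.5^2/4 + 39^2/4) - 3*17
     = 0.044118 * 1256.76 - 51
     = 4.445404.
Step 4: Ties present; correction factor C = 1 - 12/(16^3 - 16) = 0.997059. Corrected H = 4.445404 / 0.997059 = 4.458518.
Step 5: Under H0, H ~ chi^2(3); p-value = 0.216020.
Step 6: alpha = 0.1. fail to reject H0.

H = 4.4585, df = 3, p = 0.216020, fail to reject H0.


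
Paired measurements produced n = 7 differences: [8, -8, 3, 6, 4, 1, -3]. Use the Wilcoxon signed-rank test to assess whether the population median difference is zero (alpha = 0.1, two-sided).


Step 1: Drop any zero differences (none here) and take |d_i|.
|d| = [8, 8, 3, 6, 4, 1, 3]
Step 2: Midrank |d_i| (ties get averaged ranks).
ranks: |8|->6.5, |8|->6.5, |3|->2.5, |6|->5, |4|->4, |1|->1, |3|->2.5
Step 3: Attach original signs; sum ranks with positive sign and with negative sign.
W+ = 6.5 + 2.5 + 5 + 4 + 1 = 19
W- = 6.5 + 2.5 = 9
(Check: W+ + W- = 28 should equal n(n+1)/2 = 28.)
Step 4: Test statistic W = min(W+, W-) = 9.
Step 5: Ties in |d|, so use the tie-corrected normal approximation.
        E[W] = n(n+1)/4 = 7*8/4 = 14.
        Tie groups: |d|=3 (t=2), |d|=8 (t=2); sum(t^3 - t) = 12.
        Var[W] = n(n+1)(2n+1)/24 - sum(t^3-t)/48 = 840/24 - 12/48 = 34.75.
        z = (W - E[W]) / sqrt(Var[W]) = (9 - 14) / 5.8949 = -0.8482.
        Two-sided p = 2*Phi(z) = 0.396333.
Step 6: alpha = 0.1. fail to reject H0.

W+ = 19, W- = 9, W = min = 9, p = 0.396333, fail to reject H0.


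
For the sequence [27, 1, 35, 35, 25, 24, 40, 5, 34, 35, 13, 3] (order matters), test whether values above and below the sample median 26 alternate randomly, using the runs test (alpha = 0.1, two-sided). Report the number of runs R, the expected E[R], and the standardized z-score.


Step 1: Compute median = 26; label A = above, B = below.
Labels in order: ABAABBABAABB  (n_A = 6, n_B = 6)
Step 2: Count runs R = 8.
Step 3: Under H0 (random ordering), E[R] = 2*n_A*n_B/(n_A+n_B) + 1 = 2*6*6/12 + 1 = 7.0000.
        Var[R] = 2*n_A*n_B*(2*n_A*n_B - n_A - n_B) / ((n_A+n_B)^2 * (n_A+n_B-1)) = 4320/1584 = 2.7273.
        SD[R] = 1.6514.
Step 4: Continuity-corrected z = (R - 0.5 - E[R]) / SD[R] = (8 - 0.5 - 7.0000) / 1.6514 = 0.3028.
Step 5: Two-sided p-value via normal approximation = 2*(1 - Phi(|z|)) = 0.762069.
Step 6: alpha = 0.1. fail to reject H0.

R = 8, z = 0.3028, p = 0.762069, fail to reject H0.


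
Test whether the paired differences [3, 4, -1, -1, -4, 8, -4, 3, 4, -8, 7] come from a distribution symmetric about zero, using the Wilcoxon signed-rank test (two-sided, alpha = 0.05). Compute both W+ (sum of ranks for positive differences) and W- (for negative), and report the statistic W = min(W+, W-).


Step 1: Drop any zero differences (none here) and take |d_i|.
|d| = [3, 4, 1, 1, 4, 8, 4, 3, 4, 8, 7]
Step 2: Midrank |d_i| (ties get averaged ranks).
ranks: |3|->3.5, |4|->6.5, |1|->1.5, |1|->1.5, |4|->6.5, |8|->10.5, |4|->6.5, |3|->3.5, |4|->6.5, |8|->10.5, |7|->9
Step 3: Attach original signs; sum ranks with positive sign and with negative sign.
W+ = 3.5 + 6.5 + 10.5 + 3.5 + 6.5 + 9 = 39.5
W- = 1.5 + 1.5 + 6.5 + 6.5 + 10.5 = 26.5
(Check: W+ + W- = 66 should equal n(n+1)/2 = 66.)
Step 4: Test statistic W = min(W+, W-) = 26.5.
Step 5: Ties in |d|, so use the tie-corrected normal approximation.
        E[W] = n(n+1)/4 = 11*12/4 = 33.
        Tie groups: |d|=1 (t=2), |d|=3 (t=2), |d|=4 (t=4), |d|=8 (t=2); sum(t^3 - t) = 78.
        Var[W] = n(n+1)(2n+1)/24 - sum(t^3-t)/48 = 3036/24 - 78/48 = 124.875.
        z = (W - E[W]) / sqrt(Var[W]) = (26.5 - 33) / 11.1747 = -0.5817.
        Two-sided p = 2*Phi(z) = 0.560790.
Step 6: alpha = 0.05. fail to reject H0.

W+ = 39.5, W- = 26.5, W = min = 26.5, p = 0.560790, fail to reject H0.


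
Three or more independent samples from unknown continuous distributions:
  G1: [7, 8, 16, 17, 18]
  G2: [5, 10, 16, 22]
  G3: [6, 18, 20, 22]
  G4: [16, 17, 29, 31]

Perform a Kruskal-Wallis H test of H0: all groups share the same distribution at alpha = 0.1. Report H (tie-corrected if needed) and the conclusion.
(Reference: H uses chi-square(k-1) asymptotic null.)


Step 1: Combine all N = 17 observations and assign midranks.
sorted (value, group, rank): (5,G2,1), (6,G3,2), (7,G1,3), (8,G1,4), (10,G2,5), (16,G1,7), (16,G2,7), (16,G4,7), (17,G1,9.5), (17,G4,9.5), (18,G1,11.5), (18,G3,11.5), (20,G3,13), (22,G2,14.5), (22,G3,14.5), (29,G4,16), (31,G4,17)
Step 2: Sum ranks within each group.
R_1 = 35 (n_1 = 5)
R_2 = 27.5 (n_2 = 4)
R_3 = 41 (n_3 = 4)
R_4 = 49.5 (n_4 = 4)
Step 3: H = 12/(N(N+1)) * sum(R_i^2/n_i) - 3(N+1)
     = 12/(17*18) * (35^2/5 + 27.5^2/4 + 41^2/4 + 49.5^2/4) - 3*18
     = 0.039216 * 1466.88 - 54
     = 3.524510.
Step 4: Ties present; correction factor C = 1 - 42/(17^3 - 17) = 0.991422. Corrected H = 3.524510 / 0.991422 = 3.555006.
Step 5: Under H0, H ~ chi^2(3); p-value = 0.313698.
Step 6: alpha = 0.1. fail to reject H0.

H = 3.5550, df = 3, p = 0.313698, fail to reject H0.


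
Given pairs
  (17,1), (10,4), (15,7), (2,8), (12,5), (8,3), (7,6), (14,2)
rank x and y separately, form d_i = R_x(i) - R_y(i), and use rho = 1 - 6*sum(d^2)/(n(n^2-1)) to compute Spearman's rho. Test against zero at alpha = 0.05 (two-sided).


Step 1: Rank x and y separately (midranks; no ties here).
rank(x): 17->8, 10->4, 15->7, 2->1, 12->5, 8->3, 7->2, 14->6
rank(y): 1->1, 4->4, 7->7, 8->8, 5->5, 3->3, 6->6, 2->2
Step 2: d_i = R_x(i) - R_y(i); compute d_i^2.
  (8-1)^2=49, (4-4)^2=0, (7-7)^2=0, (1-8)^2=49, (5-5)^2=0, (3-3)^2=0, (2-6)^2=16, (6-2)^2=16
sum(d^2) = 130.
Step 3: rho = 1 - 6*130 / (8*(8^2 - 1)) = 1 - 780/504 = -0.547619.
Step 4: Under H0, t = rho * sqrt((n-2)/(1-rho^2)) = -1.6031 ~ t(6).
Step 5: Two-sided p-value from the t-distribution with 6 df = 0.160026.
Step 6: alpha = 0.05. fail to reject H0.

rho = -0.5476, p = 0.160026, fail to reject H0 at alpha = 0.05.


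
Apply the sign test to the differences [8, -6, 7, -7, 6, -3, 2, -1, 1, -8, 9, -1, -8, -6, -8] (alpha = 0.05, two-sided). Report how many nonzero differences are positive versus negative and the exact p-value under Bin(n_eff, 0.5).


Step 1: Discard zero differences. Original n = 15; n_eff = number of nonzero differences = 15.
Nonzero differences (with sign): +8, -6, +7, -7, +6, -3, +2, -1, +1, -8, +9, -1, -8, -6, -8
Step 2: Count signs: positive = 6, negative = 9.
Step 3: Under H0: P(positive) = 0.5, so the number of positives S ~ Bin(15, 0.5).
Step 4: Two-sided exact p-value = sum of Bin(15,0.5) probabilities at or below the observed probability = 0.607239.
Step 5: alpha = 0.05. fail to reject H0.

n_eff = 15, pos = 6, neg = 9, p = 0.607239, fail to reject H0.


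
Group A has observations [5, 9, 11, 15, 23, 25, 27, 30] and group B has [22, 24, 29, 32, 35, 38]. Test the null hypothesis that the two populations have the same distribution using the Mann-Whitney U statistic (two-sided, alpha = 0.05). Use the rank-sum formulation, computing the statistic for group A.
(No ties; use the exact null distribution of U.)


Step 1: Combine and sort all 14 observations; assign midranks.
sorted (value, group): (5,X), (9,X), (11,X), (15,X), (22,Y), (23,X), (24,Y), (25,X), (27,X), (29,Y), (30,X), (32,Y), (35,Y), (38,Y)
ranks: 5->1, 9->2, 11->3, 15->4, 22->5, 23->6, 24->7, 25->8, 27->9, 29->10, 30->11, 32->12, 35->13, 38->14
Step 2: Rank sum for X: R1 = 1 + 2 + 3 + 4 + 6 + 8 + 9 + 11 = 44.
Step 3: U_X = R1 - n1(n1+1)/2 = 44 - 8*9/2 = 44 - 36 = 8.
       U_Y = n1*n2 - U_X = 48 - 8 = 40.
Step 4: No ties, so the exact null distribution of U (based on enumerating the C(14,8) = 3003 equally likely rank assignments) gives the two-sided p-value.
Step 5: p-value = 0.042624; compare to alpha = 0.05. reject H0.

U_X = 8, p = 0.042624, reject H0 at alpha = 0.05.


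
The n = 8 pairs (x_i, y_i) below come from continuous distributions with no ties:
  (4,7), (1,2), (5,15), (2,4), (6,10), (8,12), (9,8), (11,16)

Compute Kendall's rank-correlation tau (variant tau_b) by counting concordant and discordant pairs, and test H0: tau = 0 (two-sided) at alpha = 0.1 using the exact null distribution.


Step 1: Enumerate the 28 unordered pairs (i,j) with i<j and classify each by sign(x_j-x_i) * sign(y_j-y_i).
  (1,2):dx=-3,dy=-5->C; (1,3):dx=+1,dy=+8->C; (1,4):dx=-2,dy=-3->C; (1,5):dx=+2,dy=+3->C
  (1,6):dx=+4,dy=+5->C; (1,7):dx=+5,dy=+1->C; (1,8):dx=+7,dy=+9->C; (2,3):dx=+4,dy=+13->C
  (2,4):dx=+1,dy=+2->C; (2,5):dx=+5,dy=+8->C; (2,6):dx=+7,dy=+10->C; (2,7):dx=+8,dy=+6->C
  (2,8):dx=+10,dy=+14->C; (3,4):dx=-3,dy=-11->C; (3,5):dx=+1,dy=-5->D; (3,6):dx=+3,dy=-3->D
  (3,7):dx=+4,dy=-7->D; (3,8):dx=+6,dy=+1->C; (4,5):dx=+4,dy=+6->C; (4,6):dx=+6,dy=+8->C
  (4,7):dx=+7,dy=+4->C; (4,8):dx=+9,dy=+12->C; (5,6):dx=+2,dy=+2->C; (5,7):dx=+3,dy=-2->D
  (5,8):dx=+5,dy=+6->C; (6,7):dx=+1,dy=-4->D; (6,8):dx=+3,dy=+4->C; (7,8):dx=+2,dy=+8->C
Step 2: C = 23, D = 5, total pairs = 28.
Step 3: tau = (C - D)/(n(n-1)/2) = (23 - 5)/28 = 0.642857.
Step 4: Exact two-sided p-value (enumerate n! = 40320 permutations of y under H0): p = 0.031151.
Step 5: alpha = 0.1. reject H0.

tau_b = 0.6429 (C=23, D=5), p = 0.031151, reject H0.


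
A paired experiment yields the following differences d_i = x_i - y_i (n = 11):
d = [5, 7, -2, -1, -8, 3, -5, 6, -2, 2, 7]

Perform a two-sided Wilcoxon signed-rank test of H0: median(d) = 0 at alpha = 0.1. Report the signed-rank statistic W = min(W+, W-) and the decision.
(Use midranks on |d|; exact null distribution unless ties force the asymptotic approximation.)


Step 1: Drop any zero differences (none here) and take |d_i|.
|d| = [5, 7, 2, 1, 8, 3, 5, 6, 2, 2, 7]
Step 2: Midrank |d_i| (ties get averaged ranks).
ranks: |5|->6.5, |7|->9.5, |2|->3, |1|->1, |8|->11, |3|->5, |5|->6.5, |6|->8, |2|->3, |2|->3, |7|->9.5
Step 3: Attach original signs; sum ranks with positive sign and with negative sign.
W+ = 6.5 + 9.5 + 5 + 8 + 3 + 9.5 = 41.5
W- = 3 + 1 + 11 + 6.5 + 3 = 24.5
(Check: W+ + W- = 66 should equal n(n+1)/2 = 66.)
Step 4: Test statistic W = min(W+, W-) = 24.5.
Step 5: Ties in |d|, so use the tie-corrected normal approximation.
        E[W] = n(n+1)/4 = 11*12/4 = 33.
        Tie groups: |d|=2 (t=3), |d|=5 (t=2), |d|=7 (t=2); sum(t^3 - t) = 36.
        Var[W] = n(n+1)(2n+1)/24 - sum(t^3-t)/48 = 3036/24 - 36/48 = 125.75.
        z = (W - E[W]) / sqrt(Var[W]) = (24.5 - 33) / 11.2138 = -0.7580.
        Two-sided p = 2*Phi(z) = 0.448455.
Step 6: alpha = 0.1. fail to reject H0.

W+ = 41.5, W- = 24.5, W = min = 24.5, p = 0.448455, fail to reject H0.


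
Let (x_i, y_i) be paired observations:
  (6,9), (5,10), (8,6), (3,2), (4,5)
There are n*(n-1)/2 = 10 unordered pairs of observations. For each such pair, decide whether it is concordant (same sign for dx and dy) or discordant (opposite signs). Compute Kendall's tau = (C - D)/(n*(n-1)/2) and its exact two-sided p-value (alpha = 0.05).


Step 1: Enumerate the 10 unordered pairs (i,j) with i<j and classify each by sign(x_j-x_i) * sign(y_j-y_i).
  (1,2):dx=-1,dy=+1->D; (1,3):dx=+2,dy=-3->D; (1,4):dx=-3,dy=-7->C; (1,5):dx=-2,dy=-4->C
  (2,3):dx=+3,dy=-4->D; (2,4):dx=-2,dy=-8->C; (2,5):dx=-1,dy=-5->C; (3,4):dx=-5,dy=-4->C
  (3,5):dx=-4,dy=-1->C; (4,5):dx=+1,dy=+3->C
Step 2: C = 7, D = 3, total pairs = 10.
Step 3: tau = (C - D)/(n(n-1)/2) = (7 - 3)/10 = 0.400000.
Step 4: Exact two-sided p-value (enumerate n! = 120 permutations of y under H0): p = 0.483333.
Step 5: alpha = 0.05. fail to reject H0.

tau_b = 0.4000 (C=7, D=3), p = 0.483333, fail to reject H0.


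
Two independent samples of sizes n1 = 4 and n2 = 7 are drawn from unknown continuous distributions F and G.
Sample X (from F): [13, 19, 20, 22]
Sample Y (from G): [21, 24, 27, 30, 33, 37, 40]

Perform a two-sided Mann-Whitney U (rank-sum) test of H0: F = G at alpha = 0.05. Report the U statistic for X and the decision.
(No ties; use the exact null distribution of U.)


Step 1: Combine and sort all 11 observations; assign midranks.
sorted (value, group): (13,X), (19,X), (20,X), (21,Y), (22,X), (24,Y), (27,Y), (30,Y), (33,Y), (37,Y), (40,Y)
ranks: 13->1, 19->2, 20->3, 21->4, 22->5, 24->6, 27->7, 30->8, 33->9, 37->10, 40->11
Step 2: Rank sum for X: R1 = 1 + 2 + 3 + 5 = 11.
Step 3: U_X = R1 - n1(n1+1)/2 = 11 - 4*5/2 = 11 - 10 = 1.
       U_Y = n1*n2 - U_X = 28 - 1 = 27.
Step 4: No ties, so the exact null distribution of U (based on enumerating the C(11,4) = 330 equally likely rank assignments) gives the two-sided p-value.
Step 5: p-value = 0.012121; compare to alpha = 0.05. reject H0.

U_X = 1, p = 0.012121, reject H0 at alpha = 0.05.


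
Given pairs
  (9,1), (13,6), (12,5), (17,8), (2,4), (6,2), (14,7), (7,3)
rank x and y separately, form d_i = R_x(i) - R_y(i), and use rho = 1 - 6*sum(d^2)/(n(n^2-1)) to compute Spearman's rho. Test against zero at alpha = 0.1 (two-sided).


Step 1: Rank x and y separately (midranks; no ties here).
rank(x): 9->4, 13->6, 12->5, 17->8, 2->1, 6->2, 14->7, 7->3
rank(y): 1->1, 6->6, 5->5, 8->8, 4->4, 2->2, 7->7, 3->3
Step 2: d_i = R_x(i) - R_y(i); compute d_i^2.
  (4-1)^2=9, (6-6)^2=0, (5-5)^2=0, (8-8)^2=0, (1-4)^2=9, (2-2)^2=0, (7-7)^2=0, (3-3)^2=0
sum(d^2) = 18.
Step 3: rho = 1 - 6*18 / (8*(8^2 - 1)) = 1 - 108/504 = 0.785714.
Step 4: Under H0, t = rho * sqrt((n-2)/(1-rho^2)) = 3.1113 ~ t(6).
Step 5: Two-sided p-value from the t-distribution with 6 df = 0.020815.
Step 6: alpha = 0.1. reject H0.

rho = 0.7857, p = 0.020815, reject H0 at alpha = 0.1.


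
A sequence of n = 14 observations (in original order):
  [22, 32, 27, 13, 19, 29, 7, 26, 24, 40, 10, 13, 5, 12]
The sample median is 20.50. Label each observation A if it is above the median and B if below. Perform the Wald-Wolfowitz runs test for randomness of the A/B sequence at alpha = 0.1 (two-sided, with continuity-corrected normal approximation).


Step 1: Compute median = 20.50; label A = above, B = below.
Labels in order: AAABBABAAABBBB  (n_A = 7, n_B = 7)
Step 2: Count runs R = 6.
Step 3: Under H0 (random ordering), E[R] = 2*n_A*n_B/(n_A+n_B) + 1 = 2*7*7/14 + 1 = 8.0000.
        Var[R] = 2*n_A*n_B*(2*n_A*n_B - n_A - n_B) / ((n_A+n_B)^2 * (n_A+n_B-1)) = 8232/2548 = 3.2308.
        SD[R] = 1.7974.
Step 4: Continuity-corrected z = (R + 0.5 - E[R]) / SD[R] = (6 + 0.5 - 8.0000) / 1.7974 = -0.8345.
Step 5: Two-sided p-value via normal approximation = 2*(1 - Phi(|z|)) = 0.403986.
Step 6: alpha = 0.1. fail to reject H0.

R = 6, z = -0.8345, p = 0.403986, fail to reject H0.


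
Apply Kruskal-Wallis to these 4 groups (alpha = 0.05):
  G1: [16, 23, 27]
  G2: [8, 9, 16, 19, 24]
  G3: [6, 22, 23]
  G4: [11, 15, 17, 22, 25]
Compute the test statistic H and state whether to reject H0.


Step 1: Combine all N = 16 observations and assign midranks.
sorted (value, group, rank): (6,G3,1), (8,G2,2), (9,G2,3), (11,G4,4), (15,G4,5), (16,G1,6.5), (16,G2,6.5), (17,G4,8), (19,G2,9), (22,G3,10.5), (22,G4,10.5), (23,G1,12.5), (23,G3,12.5), (24,G2,14), (25,G4,15), (27,G1,16)
Step 2: Sum ranks within each group.
R_1 = 35 (n_1 = 3)
R_2 = 34.5 (n_2 = 5)
R_3 = 24 (n_3 = 3)
R_4 = 42.5 (n_4 = 5)
Step 3: H = 12/(N(N+1)) * sum(R_i^2/n_i) - 3(N+1)
     = 12/(16*17) * (35^2/3 + 34.5^2/5 + 24^2/3 + 42.5^2/5) - 3*17
     = 0.044118 * 1199.63 - 51
     = 1.925000.
Step 4: Ties present; correction factor C = 1 - 18/(16^3 - 16) = 0.995588. Corrected H = 1.925000 / 0.995588 = 1.933530.
Step 5: Under H0, H ~ chi^2(3); p-value = 0.586317.
Step 6: alpha = 0.05. fail to reject H0.

H = 1.9335, df = 3, p = 0.586317, fail to reject H0.


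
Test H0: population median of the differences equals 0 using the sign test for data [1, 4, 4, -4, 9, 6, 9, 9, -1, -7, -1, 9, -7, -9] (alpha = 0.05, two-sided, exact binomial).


Step 1: Discard zero differences. Original n = 14; n_eff = number of nonzero differences = 14.
Nonzero differences (with sign): +1, +4, +4, -4, +9, +6, +9, +9, -1, -7, -1, +9, -7, -9
Step 2: Count signs: positive = 8, negative = 6.
Step 3: Under H0: P(positive) = 0.5, so the number of positives S ~ Bin(14, 0.5).
Step 4: Two-sided exact p-value = sum of Bin(14,0.5) probabilities at or below the observed probability = 0.790527.
Step 5: alpha = 0.05. fail to reject H0.

n_eff = 14, pos = 8, neg = 6, p = 0.790527, fail to reject H0.


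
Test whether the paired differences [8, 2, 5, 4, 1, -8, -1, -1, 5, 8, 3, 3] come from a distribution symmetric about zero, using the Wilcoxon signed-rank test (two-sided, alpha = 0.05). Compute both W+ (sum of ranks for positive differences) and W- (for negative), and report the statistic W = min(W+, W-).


Step 1: Drop any zero differences (none here) and take |d_i|.
|d| = [8, 2, 5, 4, 1, 8, 1, 1, 5, 8, 3, 3]
Step 2: Midrank |d_i| (ties get averaged ranks).
ranks: |8|->11, |2|->4, |5|->8.5, |4|->7, |1|->2, |8|->11, |1|->2, |1|->2, |5|->8.5, |8|->11, |3|->5.5, |3|->5.5
Step 3: Attach original signs; sum ranks with positive sign and with negative sign.
W+ = 11 + 4 + 8.5 + 7 + 2 + 8.5 + 11 + 5.5 + 5.5 = 63
W- = 11 + 2 + 2 = 15
(Check: W+ + W- = 78 should equal n(n+1)/2 = 78.)
Step 4: Test statistic W = min(W+, W-) = 15.
Step 5: Ties in |d|, so use the tie-corrected normal approximation.
        E[W] = n(n+1)/4 = 12*13/4 = 39.
        Tie groups: |d|=1 (t=3), |d|=3 (t=2), |d|=5 (t=2), |d|=8 (t=3); sum(t^3 - t) = 60.
        Var[W] = n(n+1)(2n+1)/24 - sum(t^3-t)/48 = 3900/24 - 60/48 = 161.25.
        z = (W - E[W]) / sqrt(Var[W]) = (15 - 39) / 12.6984 = -1.8900.
        Two-sided p = 2*Phi(z) = 0.058758.
Step 6: alpha = 0.05. fail to reject H0.

W+ = 63, W- = 15, W = min = 15, p = 0.058758, fail to reject H0.


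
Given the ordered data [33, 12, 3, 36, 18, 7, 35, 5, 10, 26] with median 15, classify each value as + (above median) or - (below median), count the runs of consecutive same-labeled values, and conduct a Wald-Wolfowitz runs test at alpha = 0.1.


Step 1: Compute median = 15; label A = above, B = below.
Labels in order: ABBAABABBA  (n_A = 5, n_B = 5)
Step 2: Count runs R = 7.
Step 3: Under H0 (random ordering), E[R] = 2*n_A*n_B/(n_A+n_B) + 1 = 2*5*5/10 + 1 = 6.0000.
        Var[R] = 2*n_A*n_B*(2*n_A*n_B - n_A - n_B) / ((n_A+n_B)^2 * (n_A+n_B-1)) = 2000/900 = 2.2222.
        SD[R] = 1.4907.
Step 4: Continuity-corrected z = (R - 0.5 - E[R]) / SD[R] = (7 - 0.5 - 6.0000) / 1.4907 = 0.3354.
Step 5: Two-sided p-value via normal approximation = 2*(1 - Phi(|z|)) = 0.737316.
Step 6: alpha = 0.1. fail to reject H0.

R = 7, z = 0.3354, p = 0.737316, fail to reject H0.


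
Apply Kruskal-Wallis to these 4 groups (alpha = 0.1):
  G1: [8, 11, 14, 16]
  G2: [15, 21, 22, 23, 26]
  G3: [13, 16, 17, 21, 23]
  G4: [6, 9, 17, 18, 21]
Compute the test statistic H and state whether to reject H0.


Step 1: Combine all N = 19 observations and assign midranks.
sorted (value, group, rank): (6,G4,1), (8,G1,2), (9,G4,3), (11,G1,4), (13,G3,5), (14,G1,6), (15,G2,7), (16,G1,8.5), (16,G3,8.5), (17,G3,10.5), (17,G4,10.5), (18,G4,12), (21,G2,14), (21,G3,14), (21,G4,14), (22,G2,16), (23,G2,17.5), (23,G3,17.5), (26,G2,19)
Step 2: Sum ranks within each group.
R_1 = 20.5 (n_1 = 4)
R_2 = 73.5 (n_2 = 5)
R_3 = 55.5 (n_3 = 5)
R_4 = 40.5 (n_4 = 5)
Step 3: H = 12/(N(N+1)) * sum(R_i^2/n_i) - 3(N+1)
     = 12/(19*20) * (20.5^2/4 + 73.5^2/5 + 55.5^2/5 + 40.5^2/5) - 3*20
     = 0.031579 * 2129.61 - 60
     = 7.250921.
Step 4: Ties present; correction factor C = 1 - 42/(19^3 - 19) = 0.993860. Corrected H = 7.250921 / 0.993860 = 7.295719.
Step 5: Under H0, H ~ chi^2(3); p-value = 0.063046.
Step 6: alpha = 0.1. reject H0.

H = 7.2957, df = 3, p = 0.063046, reject H0.


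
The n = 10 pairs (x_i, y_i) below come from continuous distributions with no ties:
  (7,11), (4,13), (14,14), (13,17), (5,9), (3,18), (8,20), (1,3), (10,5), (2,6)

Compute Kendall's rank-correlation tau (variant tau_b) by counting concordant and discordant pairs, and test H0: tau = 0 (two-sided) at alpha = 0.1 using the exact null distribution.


Step 1: Enumerate the 45 unordered pairs (i,j) with i<j and classify each by sign(x_j-x_i) * sign(y_j-y_i).
  (1,2):dx=-3,dy=+2->D; (1,3):dx=+7,dy=+3->C; (1,4):dx=+6,dy=+6->C; (1,5):dx=-2,dy=-2->C
  (1,6):dx=-4,dy=+7->D; (1,7):dx=+1,dy=+9->C; (1,8):dx=-6,dy=-8->C; (1,9):dx=+3,dy=-6->D
  (1,10):dx=-5,dy=-5->C; (2,3):dx=+10,dy=+1->C; (2,4):dx=+9,dy=+4->C; (2,5):dx=+1,dy=-4->D
  (2,6):dx=-1,dy=+5->D; (2,7):dx=+4,dy=+7->C; (2,8):dx=-3,dy=-10->C; (2,9):dx=+6,dy=-8->D
  (2,10):dx=-2,dy=-7->C; (3,4):dx=-1,dy=+3->D; (3,5):dx=-9,dy=-5->C; (3,6):dx=-11,dy=+4->D
  (3,7):dx=-6,dy=+6->D; (3,8):dx=-13,dy=-11->C; (3,9):dx=-4,dy=-9->C; (3,10):dx=-12,dy=-8->C
  (4,5):dx=-8,dy=-8->C; (4,6):dx=-10,dy=+1->D; (4,7):dx=-5,dy=+3->D; (4,8):dx=-12,dy=-14->C
  (4,9):dx=-3,dy=-12->C; (4,10):dx=-11,dy=-11->C; (5,6):dx=-2,dy=+9->D; (5,7):dx=+3,dy=+11->C
  (5,8):dx=-4,dy=-6->C; (5,9):dx=+5,dy=-4->D; (5,10):dx=-3,dy=-3->C; (6,7):dx=+5,dy=+2->C
  (6,8):dx=-2,dy=-15->C; (6,9):dx=+7,dy=-13->D; (6,10):dx=-1,dy=-12->C; (7,8):dx=-7,dy=-17->C
  (7,9):dx=+2,dy=-15->D; (7,10):dx=-6,dy=-14->C; (8,9):dx=+9,dy=+2->C; (8,10):dx=+1,dy=+3->C
  (9,10):dx=-8,dy=+1->D
Step 2: C = 29, D = 16, total pairs = 45.
Step 3: tau = (C - D)/(n(n-1)/2) = (29 - 16)/45 = 0.288889.
Step 4: Exact two-sided p-value (enumerate n! = 3628800 permutations of y under H0): p = 0.291248.
Step 5: alpha = 0.1. fail to reject H0.

tau_b = 0.2889 (C=29, D=16), p = 0.291248, fail to reject H0.


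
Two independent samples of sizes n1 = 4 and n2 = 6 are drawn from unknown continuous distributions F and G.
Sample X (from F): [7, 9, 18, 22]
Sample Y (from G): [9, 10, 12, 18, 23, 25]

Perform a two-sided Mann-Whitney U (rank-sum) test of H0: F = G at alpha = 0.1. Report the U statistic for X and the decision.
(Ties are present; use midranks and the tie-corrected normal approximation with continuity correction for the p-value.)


Step 1: Combine and sort all 10 observations; assign midranks.
sorted (value, group): (7,X), (9,X), (9,Y), (10,Y), (12,Y), (18,X), (18,Y), (22,X), (23,Y), (25,Y)
ranks: 7->1, 9->2.5, 9->2.5, 10->4, 12->5, 18->6.5, 18->6.5, 22->8, 23->9, 25->10
Step 2: Rank sum for X: R1 = 1 + 2.5 + 6.5 + 8 = 18.
Step 3: U_X = R1 - n1(n1+1)/2 = 18 - 4*5/2 = 18 - 10 = 8.
       U_Y = n1*n2 - U_X = 24 - 8 = 16.
Step 4: Ties are present, so use the tie-corrected normal approximation (with continuity correction) for the p-value.
Step 5: p-value = 0.452793; compare to alpha = 0.1. fail to reject H0.

U_X = 8, p = 0.452793, fail to reject H0 at alpha = 0.1.


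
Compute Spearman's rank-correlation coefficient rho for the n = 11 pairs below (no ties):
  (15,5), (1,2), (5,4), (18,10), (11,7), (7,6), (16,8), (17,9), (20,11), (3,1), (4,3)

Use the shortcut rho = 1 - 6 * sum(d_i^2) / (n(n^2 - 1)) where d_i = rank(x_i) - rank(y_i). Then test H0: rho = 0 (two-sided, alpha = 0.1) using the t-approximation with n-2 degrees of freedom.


Step 1: Rank x and y separately (midranks; no ties here).
rank(x): 15->7, 1->1, 5->4, 18->10, 11->6, 7->5, 16->8, 17->9, 20->11, 3->2, 4->3
rank(y): 5->5, 2->2, 4->4, 10->10, 7->7, 6->6, 8->8, 9->9, 11->11, 1->1, 3->3
Step 2: d_i = R_x(i) - R_y(i); compute d_i^2.
  (7-5)^2=4, (1-2)^2=1, (4-4)^2=0, (10-10)^2=0, (6-7)^2=1, (5-6)^2=1, (8-8)^2=0, (9-9)^2=0, (11-11)^2=0, (2-1)^2=1, (3-3)^2=0
sum(d^2) = 8.
Step 3: rho = 1 - 6*8 / (11*(11^2 - 1)) = 1 - 48/1320 = 0.963636.
Step 4: Under H0, t = rho * sqrt((n-2)/(1-rho^2)) = 10.8186 ~ t(9).
Step 5: Two-sided p-value from the t-distribution with 9 df = 0.000002.
Step 6: alpha = 0.1. reject H0.

rho = 0.9636, p = 0.000002, reject H0 at alpha = 0.1.


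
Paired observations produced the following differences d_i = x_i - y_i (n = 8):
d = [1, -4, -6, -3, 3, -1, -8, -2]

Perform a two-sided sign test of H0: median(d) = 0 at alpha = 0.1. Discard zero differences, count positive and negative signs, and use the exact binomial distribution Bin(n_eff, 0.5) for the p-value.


Step 1: Discard zero differences. Original n = 8; n_eff = number of nonzero differences = 8.
Nonzero differences (with sign): +1, -4, -6, -3, +3, -1, -8, -2
Step 2: Count signs: positive = 2, negative = 6.
Step 3: Under H0: P(positive) = 0.5, so the number of positives S ~ Bin(8, 0.5).
Step 4: Two-sided exact p-value = sum of Bin(8,0.5) probabilities at or below the observed probability = 0.289062.
Step 5: alpha = 0.1. fail to reject H0.

n_eff = 8, pos = 2, neg = 6, p = 0.289062, fail to reject H0.


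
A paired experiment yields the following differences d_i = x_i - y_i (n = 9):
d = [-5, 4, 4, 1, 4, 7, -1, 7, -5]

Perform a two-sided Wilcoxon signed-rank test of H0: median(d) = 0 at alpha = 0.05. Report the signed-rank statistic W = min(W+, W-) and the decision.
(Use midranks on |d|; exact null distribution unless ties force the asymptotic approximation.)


Step 1: Drop any zero differences (none here) and take |d_i|.
|d| = [5, 4, 4, 1, 4, 7, 1, 7, 5]
Step 2: Midrank |d_i| (ties get averaged ranks).
ranks: |5|->6.5, |4|->4, |4|->4, |1|->1.5, |4|->4, |7|->8.5, |1|->1.5, |7|->8.5, |5|->6.5
Step 3: Attach original signs; sum ranks with positive sign and with negative sign.
W+ = 4 + 4 + 1.5 + 4 + 8.5 + 8.5 = 30.5
W- = 6.5 + 1.5 + 6.5 = 14.5
(Check: W+ + W- = 45 should equal n(n+1)/2 = 45.)
Step 4: Test statistic W = min(W+, W-) = 14.5.
Step 5: Ties in |d|, so use the tie-corrected normal approximation.
        E[W] = n(n+1)/4 = 9*10/4 = 22.5.
        Tie groups: |d|=1 (t=2), |d|=4 (t=3), |d|=5 (t=2), |d|=7 (t=2); sum(t^3 - t) = 42.
        Var[W] = n(n+1)(2n+1)/24 - sum(t^3-t)/48 = 1710/24 - 42/48 = 70.375.
        z = (W - E[W]) / sqrt(Var[W]) = (14.5 - 22.5) / 8.3890 = -0.9536.
        Two-sided p = 2*Phi(z) = 0.340270.
Step 6: alpha = 0.05. fail to reject H0.

W+ = 30.5, W- = 14.5, W = min = 14.5, p = 0.340270, fail to reject H0.


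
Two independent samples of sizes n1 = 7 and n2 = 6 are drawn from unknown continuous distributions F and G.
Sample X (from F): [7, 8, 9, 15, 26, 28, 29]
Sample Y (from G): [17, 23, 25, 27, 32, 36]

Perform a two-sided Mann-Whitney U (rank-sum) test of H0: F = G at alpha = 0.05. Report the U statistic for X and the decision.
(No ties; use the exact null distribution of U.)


Step 1: Combine and sort all 13 observations; assign midranks.
sorted (value, group): (7,X), (8,X), (9,X), (15,X), (17,Y), (23,Y), (25,Y), (26,X), (27,Y), (28,X), (29,X), (32,Y), (36,Y)
ranks: 7->1, 8->2, 9->3, 15->4, 17->5, 23->6, 25->7, 26->8, 27->9, 28->10, 29->11, 32->12, 36->13
Step 2: Rank sum for X: R1 = 1 + 2 + 3 + 4 + 8 + 10 + 11 = 39.
Step 3: U_X = R1 - n1(n1+1)/2 = 39 - 7*8/2 = 39 - 28 = 11.
       U_Y = n1*n2 - U_X = 42 - 11 = 31.
Step 4: No ties, so the exact null distribution of U (based on enumerating the C(13,7) = 1716 equally likely rank assignments) gives the two-sided p-value.
Step 5: p-value = 0.180653; compare to alpha = 0.05. fail to reject H0.

U_X = 11, p = 0.180653, fail to reject H0 at alpha = 0.05.


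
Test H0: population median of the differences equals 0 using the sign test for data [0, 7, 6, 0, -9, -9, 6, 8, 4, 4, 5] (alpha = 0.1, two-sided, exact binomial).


Step 1: Discard zero differences. Original n = 11; n_eff = number of nonzero differences = 9.
Nonzero differences (with sign): +7, +6, -9, -9, +6, +8, +4, +4, +5
Step 2: Count signs: positive = 7, negative = 2.
Step 3: Under H0: P(positive) = 0.5, so the number of positives S ~ Bin(9, 0.5).
Step 4: Two-sided exact p-value = sum of Bin(9,0.5) probabilities at or below the observed probability = 0.179688.
Step 5: alpha = 0.1. fail to reject H0.

n_eff = 9, pos = 7, neg = 2, p = 0.179688, fail to reject H0.


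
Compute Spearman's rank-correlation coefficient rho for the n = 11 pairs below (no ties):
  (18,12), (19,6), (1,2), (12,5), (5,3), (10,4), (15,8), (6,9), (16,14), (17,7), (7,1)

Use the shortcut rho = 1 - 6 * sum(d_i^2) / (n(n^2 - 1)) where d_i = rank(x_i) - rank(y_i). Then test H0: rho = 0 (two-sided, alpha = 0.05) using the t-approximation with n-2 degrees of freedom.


Step 1: Rank x and y separately (midranks; no ties here).
rank(x): 18->10, 19->11, 1->1, 12->6, 5->2, 10->5, 15->7, 6->3, 16->8, 17->9, 7->4
rank(y): 12->10, 6->6, 2->2, 5->5, 3->3, 4->4, 8->8, 9->9, 14->11, 7->7, 1->1
Step 2: d_i = R_x(i) - R_y(i); compute d_i^2.
  (10-10)^2=0, (11-6)^2=25, (1-2)^2=1, (6-5)^2=1, (2-3)^2=1, (5-4)^2=1, (7-8)^2=1, (3-9)^2=36, (8-11)^2=9, (9-7)^2=4, (4-1)^2=9
sum(d^2) = 88.
Step 3: rho = 1 - 6*88 / (11*(11^2 - 1)) = 1 - 528/1320 = 0.600000.
Step 4: Under H0, t = rho * sqrt((n-2)/(1-rho^2)) = 2.2500 ~ t(9).
Step 5: Two-sided p-value from the t-distribution with 9 df = 0.051003.
Step 6: alpha = 0.05. fail to reject H0.

rho = 0.6000, p = 0.051003, fail to reject H0 at alpha = 0.05.


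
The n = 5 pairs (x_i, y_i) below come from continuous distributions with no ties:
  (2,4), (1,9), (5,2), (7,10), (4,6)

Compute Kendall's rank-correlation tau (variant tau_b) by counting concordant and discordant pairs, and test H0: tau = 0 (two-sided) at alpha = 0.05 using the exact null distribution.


Step 1: Enumerate the 10 unordered pairs (i,j) with i<j and classify each by sign(x_j-x_i) * sign(y_j-y_i).
  (1,2):dx=-1,dy=+5->D; (1,3):dx=+3,dy=-2->D; (1,4):dx=+5,dy=+6->C; (1,5):dx=+2,dy=+2->C
  (2,3):dx=+4,dy=-7->D; (2,4):dx=+6,dy=+1->C; (2,5):dx=+3,dy=-3->D; (3,4):dx=+2,dy=+8->C
  (3,5):dx=-1,dy=+4->D; (4,5):dx=-3,dy=-4->C
Step 2: C = 5, D = 5, total pairs = 10.
Step 3: tau = (C - D)/(n(n-1)/2) = (5 - 5)/10 = 0.000000.
Step 4: Exact two-sided p-value (enumerate n! = 120 permutations of y under H0): p = 1.000000.
Step 5: alpha = 0.05. fail to reject H0.

tau_b = 0.0000 (C=5, D=5), p = 1.000000, fail to reject H0.


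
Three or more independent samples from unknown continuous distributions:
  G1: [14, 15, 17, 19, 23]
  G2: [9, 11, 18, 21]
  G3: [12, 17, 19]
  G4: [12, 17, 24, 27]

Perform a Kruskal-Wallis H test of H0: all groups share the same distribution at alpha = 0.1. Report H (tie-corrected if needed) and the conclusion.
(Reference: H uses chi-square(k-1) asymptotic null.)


Step 1: Combine all N = 16 observations and assign midranks.
sorted (value, group, rank): (9,G2,1), (11,G2,2), (12,G3,3.5), (12,G4,3.5), (14,G1,5), (15,G1,6), (17,G1,8), (17,G3,8), (17,G4,8), (18,G2,10), (19,G1,11.5), (19,G3,11.5), (21,G2,13), (23,G1,14), (24,G4,15), (27,G4,16)
Step 2: Sum ranks within each group.
R_1 = 44.5 (n_1 = 5)
R_2 = 26 (n_2 = 4)
R_3 = 23 (n_3 = 3)
R_4 = 42.5 (n_4 = 4)
Step 3: H = 12/(N(N+1)) * sum(R_i^2/n_i) - 3(N+1)
     = 12/(16*17) * (44.5^2/5 + 26^2/4 + 23^2/3 + 42.5^2/4) - 3*17
     = 0.044118 * 1192.95 - 51
     = 1.629963.
Step 4: Ties present; correction factor C = 1 - 36/(16^3 - 16) = 0.991176. Corrected H = 1.629963 / 0.991176 = 1.644473.
Step 5: Under H0, H ~ chi^2(3); p-value = 0.649348.
Step 6: alpha = 0.1. fail to reject H0.

H = 1.6445, df = 3, p = 0.649348, fail to reject H0.


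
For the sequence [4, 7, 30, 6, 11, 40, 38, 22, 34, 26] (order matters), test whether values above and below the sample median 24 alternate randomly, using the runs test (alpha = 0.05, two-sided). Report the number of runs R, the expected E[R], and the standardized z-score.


Step 1: Compute median = 24; label A = above, B = below.
Labels in order: BBABBAABAA  (n_A = 5, n_B = 5)
Step 2: Count runs R = 6.
Step 3: Under H0 (random ordering), E[R] = 2*n_A*n_B/(n_A+n_B) + 1 = 2*5*5/10 + 1 = 6.0000.
        Var[R] = 2*n_A*n_B*(2*n_A*n_B - n_A - n_B) / ((n_A+n_B)^2 * (n_A+n_B-1)) = 2000/900 = 2.2222.
        SD[R] = 1.4907.
Step 4: R = E[R], so z = 0 with no continuity correction.
Step 5: Two-sided p-value via normal approximation = 2*(1 - Phi(|z|)) = 1.000000.
Step 6: alpha = 0.05. fail to reject H0.

R = 6, z = 0.0000, p = 1.000000, fail to reject H0.


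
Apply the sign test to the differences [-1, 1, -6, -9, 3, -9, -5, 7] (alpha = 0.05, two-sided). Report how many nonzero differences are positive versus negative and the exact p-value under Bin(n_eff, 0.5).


Step 1: Discard zero differences. Original n = 8; n_eff = number of nonzero differences = 8.
Nonzero differences (with sign): -1, +1, -6, -9, +3, -9, -5, +7
Step 2: Count signs: positive = 3, negative = 5.
Step 3: Under H0: P(positive) = 0.5, so the number of positives S ~ Bin(8, 0.5).
Step 4: Two-sided exact p-value = sum of Bin(8,0.5) probabilities at or below the observed probability = 0.726562.
Step 5: alpha = 0.05. fail to reject H0.

n_eff = 8, pos = 3, neg = 5, p = 0.726562, fail to reject H0.


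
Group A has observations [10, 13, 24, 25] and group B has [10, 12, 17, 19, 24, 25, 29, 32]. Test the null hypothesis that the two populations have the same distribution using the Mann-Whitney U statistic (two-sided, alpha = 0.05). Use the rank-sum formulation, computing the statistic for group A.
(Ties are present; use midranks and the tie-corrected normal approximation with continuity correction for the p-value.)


Step 1: Combine and sort all 12 observations; assign midranks.
sorted (value, group): (10,X), (10,Y), (12,Y), (13,X), (17,Y), (19,Y), (24,X), (24,Y), (25,X), (25,Y), (29,Y), (32,Y)
ranks: 10->1.5, 10->1.5, 12->3, 13->4, 17->5, 19->6, 24->7.5, 24->7.5, 25->9.5, 25->9.5, 29->11, 32->12
Step 2: Rank sum for X: R1 = 1.5 + 4 + 7.5 + 9.5 = 22.5.
Step 3: U_X = R1 - n1(n1+1)/2 = 22.5 - 4*5/2 = 22.5 - 10 = 12.5.
       U_Y = n1*n2 - U_X = 32 - 12.5 = 19.5.
Step 4: Ties are present, so use the tie-corrected normal approximation (with continuity correction) for the p-value.
Step 5: p-value = 0.608498; compare to alpha = 0.05. fail to reject H0.

U_X = 12.5, p = 0.608498, fail to reject H0 at alpha = 0.05.


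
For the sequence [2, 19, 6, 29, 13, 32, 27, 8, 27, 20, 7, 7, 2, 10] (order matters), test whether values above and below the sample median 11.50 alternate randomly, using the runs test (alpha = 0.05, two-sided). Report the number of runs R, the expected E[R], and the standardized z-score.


Step 1: Compute median = 11.50; label A = above, B = below.
Labels in order: BABAAAABAABBBB  (n_A = 7, n_B = 7)
Step 2: Count runs R = 7.
Step 3: Under H0 (random ordering), E[R] = 2*n_A*n_B/(n_A+n_B) + 1 = 2*7*7/14 + 1 = 8.0000.
        Var[R] = 2*n_A*n_B*(2*n_A*n_B - n_A - n_B) / ((n_A+n_B)^2 * (n_A+n_B-1)) = 8232/2548 = 3.2308.
        SD[R] = 1.7974.
Step 4: Continuity-corrected z = (R + 0.5 - E[R]) / SD[R] = (7 + 0.5 - 8.0000) / 1.7974 = -0.2782.
Step 5: Two-sided p-value via normal approximation = 2*(1 - Phi(|z|)) = 0.780879.
Step 6: alpha = 0.05. fail to reject H0.

R = 7, z = -0.2782, p = 0.780879, fail to reject H0.


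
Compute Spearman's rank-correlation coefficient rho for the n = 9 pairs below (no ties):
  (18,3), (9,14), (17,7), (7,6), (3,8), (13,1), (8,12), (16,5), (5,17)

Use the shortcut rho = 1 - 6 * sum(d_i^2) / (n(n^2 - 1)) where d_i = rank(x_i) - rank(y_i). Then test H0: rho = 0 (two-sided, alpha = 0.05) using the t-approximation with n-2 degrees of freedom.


Step 1: Rank x and y separately (midranks; no ties here).
rank(x): 18->9, 9->5, 17->8, 7->3, 3->1, 13->6, 8->4, 16->7, 5->2
rank(y): 3->2, 14->8, 7->5, 6->4, 8->6, 1->1, 12->7, 5->3, 17->9
Step 2: d_i = R_x(i) - R_y(i); compute d_i^2.
  (9-2)^2=49, (5-8)^2=9, (8-5)^2=9, (3-4)^2=1, (1-6)^2=25, (6-1)^2=25, (4-7)^2=9, (7-3)^2=16, (2-9)^2=49
sum(d^2) = 192.
Step 3: rho = 1 - 6*192 / (9*(9^2 - 1)) = 1 - 1152/720 = -0.600000.
Step 4: Under H0, t = rho * sqrt((n-2)/(1-rho^2)) = -1.9843 ~ t(7).
Step 5: Two-sided p-value from the t-distribution with 7 df = 0.087623.
Step 6: alpha = 0.05. fail to reject H0.

rho = -0.6000, p = 0.087623, fail to reject H0 at alpha = 0.05.


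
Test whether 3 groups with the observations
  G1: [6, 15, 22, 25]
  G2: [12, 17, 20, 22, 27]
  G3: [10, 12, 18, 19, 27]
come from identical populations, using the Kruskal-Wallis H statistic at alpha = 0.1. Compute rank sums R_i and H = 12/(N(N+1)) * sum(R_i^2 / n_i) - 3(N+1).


Step 1: Combine all N = 14 observations and assign midranks.
sorted (value, group, rank): (6,G1,1), (10,G3,2), (12,G2,3.5), (12,G3,3.5), (15,G1,5), (17,G2,6), (18,G3,7), (19,G3,8), (20,G2,9), (22,G1,10.5), (22,G2,10.5), (25,G1,12), (27,G2,13.5), (27,G3,13.5)
Step 2: Sum ranks within each group.
R_1 = 28.5 (n_1 = 4)
R_2 = 42.5 (n_2 = 5)
R_3 = 34 (n_3 = 5)
Step 3: H = 12/(N(N+1)) * sum(R_i^2/n_i) - 3(N+1)
     = 12/(14*15) * (28.5^2/4 + 42.5^2/5 + 34^2/5) - 3*15
     = 0.057143 * 795.513 - 45
     = 0.457857.
Step 4: Ties present; correction factor C = 1 - 18/(14^3 - 14) = 0.993407. Corrected H = 0.457857 / 0.993407 = 0.460896.
Step 5: Under H0, H ~ chi^2(2); p-value = 0.794178.
Step 6: alpha = 0.1. fail to reject H0.

H = 0.4609, df = 2, p = 0.794178, fail to reject H0.


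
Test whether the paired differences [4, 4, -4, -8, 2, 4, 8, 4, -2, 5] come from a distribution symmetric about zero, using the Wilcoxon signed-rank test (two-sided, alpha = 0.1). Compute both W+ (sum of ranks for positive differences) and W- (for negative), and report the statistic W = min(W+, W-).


Step 1: Drop any zero differences (none here) and take |d_i|.
|d| = [4, 4, 4, 8, 2, 4, 8, 4, 2, 5]
Step 2: Midrank |d_i| (ties get averaged ranks).
ranks: |4|->5, |4|->5, |4|->5, |8|->9.5, |2|->1.5, |4|->5, |8|->9.5, |4|->5, |2|->1.5, |5|->8
Step 3: Attach original signs; sum ranks with positive sign and with negative sign.
W+ = 5 + 5 + 1.5 + 5 + 9.5 + 5 + 8 = 39
W- = 5 + 9.5 + 1.5 = 16
(Check: W+ + W- = 55 should equal n(n+1)/2 = 55.)
Step 4: Test statistic W = min(W+, W-) = 16.
Step 5: Ties in |d|, so use the tie-corrected normal approximation.
        E[W] = n(n+1)/4 = 10*11/4 = 27.5.
        Tie groups: |d|=2 (t=2), |d|=4 (t=5), |d|=8 (t=2); sum(t^3 - t) = 132.
        Var[W] = n(n+1)(2n+1)/24 - sum(t^3-t)/48 = 2310/24 - 132/48 = 93.5.
        z = (W - E[W]) / sqrt(Var[W]) = (16 - 27.5) / 9.6695 = -1.1893.
        Two-sided p = 2*Phi(z) = 0.234321.
Step 6: alpha = 0.1. fail to reject H0.

W+ = 39, W- = 16, W = min = 16, p = 0.234321, fail to reject H0.


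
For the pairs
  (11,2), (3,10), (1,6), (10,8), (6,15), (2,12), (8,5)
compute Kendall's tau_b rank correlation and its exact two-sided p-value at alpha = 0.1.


Step 1: Enumerate the 21 unordered pairs (i,j) with i<j and classify each by sign(x_j-x_i) * sign(y_j-y_i).
  (1,2):dx=-8,dy=+8->D; (1,3):dx=-10,dy=+4->D; (1,4):dx=-1,dy=+6->D; (1,5):dx=-5,dy=+13->D
  (1,6):dx=-9,dy=+10->D; (1,7):dx=-3,dy=+3->D; (2,3):dx=-2,dy=-4->C; (2,4):dx=+7,dy=-2->D
  (2,5):dx=+3,dy=+5->C; (2,6):dx=-1,dy=+2->D; (2,7):dx=+5,dy=-5->D; (3,4):dx=+9,dy=+2->C
  (3,5):dx=+5,dy=+9->C; (3,6):dx=+1,dy=+6->C; (3,7):dx=+7,dy=-1->D; (4,5):dx=-4,dy=+7->D
  (4,6):dx=-8,dy=+4->D; (4,7):dx=-2,dy=-3->C; (5,6):dx=-4,dy=-3->C; (5,7):dx=+2,dy=-10->D
  (6,7):dx=+6,dy=-7->D
Step 2: C = 7, D = 14, total pairs = 21.
Step 3: tau = (C - D)/(n(n-1)/2) = (7 - 14)/21 = -0.333333.
Step 4: Exact two-sided p-value (enumerate n! = 5040 permutations of y under H0): p = 0.381349.
Step 5: alpha = 0.1. fail to reject H0.

tau_b = -0.3333 (C=7, D=14), p = 0.381349, fail to reject H0.


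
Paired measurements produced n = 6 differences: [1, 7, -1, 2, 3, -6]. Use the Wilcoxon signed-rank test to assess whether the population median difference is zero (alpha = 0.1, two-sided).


Step 1: Drop any zero differences (none here) and take |d_i|.
|d| = [1, 7, 1, 2, 3, 6]
Step 2: Midrank |d_i| (ties get averaged ranks).
ranks: |1|->1.5, |7|->6, |1|->1.5, |2|->3, |3|->4, |6|->5
Step 3: Attach original signs; sum ranks with positive sign and with negative sign.
W+ = 1.5 + 6 + 3 + 4 = 14.5
W- = 1.5 + 5 = 6.5
(Check: W+ + W- = 21 should equal n(n+1)/2 = 21.)
Step 4: Test statistic W = min(W+, W-) = 6.5.
Step 5: Ties in |d|, so use the tie-corrected normal approximation.
        E[W] = n(n+1)/4 = 6*7/4 = 10.5.
        Tie groups: |d|=1 (t=2); sum(t^3 - t) = 6.
        Var[W] = n(n+1)(2n+1)/24 - sum(t^3-t)/48 = 546/24 - 6/48 = 22.625.
        z = (W - E[W]) / sqrt(Var[W]) = (6.5 - 10.5) / 4.7566 = -0.8409.
        Two-sided p = 2*Phi(z) = 0.400381.
Step 6: alpha = 0.1. fail to reject H0.

W+ = 14.5, W- = 6.5, W = min = 6.5, p = 0.400381, fail to reject H0.
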